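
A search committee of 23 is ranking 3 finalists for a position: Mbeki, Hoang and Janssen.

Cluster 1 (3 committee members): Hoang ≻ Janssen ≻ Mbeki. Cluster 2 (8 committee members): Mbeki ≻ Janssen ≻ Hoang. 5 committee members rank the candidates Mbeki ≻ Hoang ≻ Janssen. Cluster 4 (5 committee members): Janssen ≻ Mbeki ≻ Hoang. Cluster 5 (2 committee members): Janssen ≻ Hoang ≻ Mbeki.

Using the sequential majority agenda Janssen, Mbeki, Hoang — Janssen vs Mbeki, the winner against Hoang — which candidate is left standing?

Mbeki

Round 1: Janssen vs Mbeki — 10–13, Mbeki advances.
Round 2: Mbeki vs Hoang — 18–5, Mbeki advances.
Mbeki survives the agenda.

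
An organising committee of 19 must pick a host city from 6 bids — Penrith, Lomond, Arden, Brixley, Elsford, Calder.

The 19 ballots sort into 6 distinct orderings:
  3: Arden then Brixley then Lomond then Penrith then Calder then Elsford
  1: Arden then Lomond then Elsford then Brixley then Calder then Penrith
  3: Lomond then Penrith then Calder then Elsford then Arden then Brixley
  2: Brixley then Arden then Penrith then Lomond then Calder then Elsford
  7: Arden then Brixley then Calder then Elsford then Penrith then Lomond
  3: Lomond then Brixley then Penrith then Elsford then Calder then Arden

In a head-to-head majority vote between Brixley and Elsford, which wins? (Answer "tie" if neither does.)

Brixley

Ballots ranking Brixley above Elsford: 3 + 2 + 7 + 3 = 15.
Ballots ranking Elsford above Brixley: 19 − 15 = 4.
Brixley wins the head-to-head 15–4.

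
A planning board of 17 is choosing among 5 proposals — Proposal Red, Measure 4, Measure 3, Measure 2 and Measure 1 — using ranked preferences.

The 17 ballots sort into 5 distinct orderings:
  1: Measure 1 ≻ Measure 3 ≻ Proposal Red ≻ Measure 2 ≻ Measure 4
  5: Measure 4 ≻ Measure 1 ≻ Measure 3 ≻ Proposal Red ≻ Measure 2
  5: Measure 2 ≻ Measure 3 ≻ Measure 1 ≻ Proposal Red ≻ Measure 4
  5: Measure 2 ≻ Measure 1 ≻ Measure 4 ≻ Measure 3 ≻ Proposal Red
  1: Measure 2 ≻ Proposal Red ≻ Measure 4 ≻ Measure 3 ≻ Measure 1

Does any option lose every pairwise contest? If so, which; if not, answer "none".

Proposal Red

Pairwise majorities:
Proposal Red vs Measure 4: 1+5+1 = 7 for Proposal Red, 10 for Measure 4 — Measure 4 by 10–7.
Proposal Red vs Measure 3: Proposal Red is ranked higher on 1 ballot, Measure 3 on 16. Measure 3 wins 16–1.
Proposal Red vs Measure 2: 1+5 = 6 for Proposal Red, 11 for Measure 2 — Measure 2 by 11–6.
Proposal Red vs Measure 1: Proposal Red is ranked higher on 1 ballot, Measure 1 on 16. Measure 1 wins 16–1.
Measure 4 vs Measure 3: Measure 4 wins 11–6.
Measure 4 vs Measure 2: Measure 2 wins 12–5.
Measure 4 vs Measure 1: 5+1 = 6 for Measure 4, 11 for Measure 1 — Measure 1 by 11–6.
Measure 3 vs Measure 2: Measure 3 preferred on 1+5 = 6 ballots; Measure 2 wins 11–6.
Measure 3 vs Measure 1: 6 to 11, Measure 1.
Measure 2 vs Measure 1: Measure 2, 11–6.
Only Proposal Red has no wins; Proposal Red is the Condorcet loser.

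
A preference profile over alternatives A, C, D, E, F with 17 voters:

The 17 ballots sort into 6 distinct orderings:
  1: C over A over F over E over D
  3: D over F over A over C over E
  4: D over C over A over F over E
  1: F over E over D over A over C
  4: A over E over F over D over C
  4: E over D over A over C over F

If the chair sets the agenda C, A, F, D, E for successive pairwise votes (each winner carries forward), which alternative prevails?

Round 1: C vs A — 5–12, A advances.
Round 2: A vs F — 13–4, A advances.
Round 3: A vs D — 5–12, D advances.
Round 4: D vs E — 7–10, E advances.
E survives the agenda.

E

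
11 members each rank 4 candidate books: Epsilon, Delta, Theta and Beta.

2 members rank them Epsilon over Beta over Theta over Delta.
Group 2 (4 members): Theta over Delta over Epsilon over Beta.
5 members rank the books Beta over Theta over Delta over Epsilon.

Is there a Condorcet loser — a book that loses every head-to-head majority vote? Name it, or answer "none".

none

Pairwise majorities:
Epsilon vs Delta: 2 to 9, Delta.
Epsilon vs Theta: 2 to 9, Theta.
Epsilon vs Beta: Epsilon preferred on 2+4 = 6 ballots; Epsilon wins 6–5.
Delta vs Theta: Theta, 11–0.
Delta vs Beta: 4 to 7, Beta.
Theta vs Beta: Beta wins 7–4.
Each book has at least one pairwise win (Epsilon beats Beta; Delta beats Epsilon; Theta beats Epsilon; Beta beats Delta) — no Condorcet loser.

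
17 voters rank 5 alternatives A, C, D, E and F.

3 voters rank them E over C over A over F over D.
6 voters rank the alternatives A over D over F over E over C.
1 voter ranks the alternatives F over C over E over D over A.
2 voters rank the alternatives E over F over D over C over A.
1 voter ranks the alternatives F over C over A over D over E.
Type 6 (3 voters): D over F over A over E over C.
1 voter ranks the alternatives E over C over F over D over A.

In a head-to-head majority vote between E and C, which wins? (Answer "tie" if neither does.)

Ballots ranking E above C: 3 + 6 + 2 + 3 + 1 = 15.
Ballots ranking C above E: 17 − 15 = 2.
E wins the head-to-head 15–2.

E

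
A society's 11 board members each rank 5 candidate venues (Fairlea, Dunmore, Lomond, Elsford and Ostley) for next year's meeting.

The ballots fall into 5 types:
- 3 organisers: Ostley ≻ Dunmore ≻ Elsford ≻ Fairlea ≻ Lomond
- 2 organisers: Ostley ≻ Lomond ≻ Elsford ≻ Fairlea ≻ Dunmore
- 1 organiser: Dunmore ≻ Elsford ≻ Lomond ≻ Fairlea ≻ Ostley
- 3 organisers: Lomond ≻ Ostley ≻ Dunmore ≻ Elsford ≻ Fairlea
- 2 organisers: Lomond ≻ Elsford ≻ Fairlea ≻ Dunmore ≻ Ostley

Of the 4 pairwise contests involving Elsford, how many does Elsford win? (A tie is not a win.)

1

Elsford against each rival (11 organisers):
Elsford vs Fairlea: Elsford, 11–0.
Elsford vs Dunmore: Dunmore wins 7–4.
Elsford vs Lomond: Lomond, 7–4.
Elsford vs Ostley: Elsford preferred on 1+2 = 3 ballots; Ostley wins 8–3.
Elsford beats Fairlea; loses to Dunmore, Lomond, Ostley — 1 pairwise win.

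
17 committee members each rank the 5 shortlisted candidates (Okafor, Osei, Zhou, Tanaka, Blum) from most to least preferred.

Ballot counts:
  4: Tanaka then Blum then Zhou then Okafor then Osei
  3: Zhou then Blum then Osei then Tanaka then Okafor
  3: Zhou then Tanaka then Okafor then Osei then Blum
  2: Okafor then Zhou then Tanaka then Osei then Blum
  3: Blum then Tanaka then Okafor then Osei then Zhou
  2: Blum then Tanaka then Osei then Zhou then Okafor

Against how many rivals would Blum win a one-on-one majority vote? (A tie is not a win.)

3

Blum against each rival (17 committee members):
Blum vs Okafor: Blum, 12–5.
Blum vs Osei: 4+3+3+2 = 12 for Blum, 5 for Osei — Blum by 12–5.
Blum vs Zhou: Blum wins 9–8.
Blum vs Tanaka: Tanaka, 9–8.
Blum beats Okafor, Osei, Zhou; loses to Tanaka — 3 pairwise wins.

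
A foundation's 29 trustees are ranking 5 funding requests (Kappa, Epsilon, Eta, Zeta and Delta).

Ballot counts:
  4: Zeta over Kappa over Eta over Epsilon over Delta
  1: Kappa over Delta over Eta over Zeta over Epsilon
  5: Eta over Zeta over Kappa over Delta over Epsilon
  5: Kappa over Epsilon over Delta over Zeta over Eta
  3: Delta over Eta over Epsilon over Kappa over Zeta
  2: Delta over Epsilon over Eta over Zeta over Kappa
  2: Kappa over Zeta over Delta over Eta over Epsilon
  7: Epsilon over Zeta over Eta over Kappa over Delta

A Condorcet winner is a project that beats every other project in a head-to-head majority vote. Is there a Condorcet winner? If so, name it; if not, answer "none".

none

Check each pair by majority over 29 ballots:
Kappa vs Epsilon: Kappa, 17–12.
Kappa vs Eta: 4+1+5+2 = 12 for Kappa, 17 for Eta — Eta by 17–12.
Kappa vs Zeta: Zeta wins 18–11.
Kappa vs Delta: 24 to 5, Kappa.
Epsilon vs Eta: 14 to 15, Eta.
Epsilon vs Zeta: Epsilon is ranked higher on 5+3+2+7 = 17 ballots, Zeta on 12. Epsilon wins 17–12.
Epsilon–Delta: Epsilon 16–13.
Eta vs Zeta: 11 to 18, Zeta.
Eta vs Delta: 4+5+7 = 16 for Eta, 13 for Delta — Eta by 16–13.
Zeta vs Delta: Zeta, 18–11.
Each project drops at least one matchup (Kappa loses to Eta; Epsilon loses to Kappa; Eta loses to Zeta; Zeta loses to Epsilon; Delta loses to Kappa); the cycle Kappa beats Epsilon beats Zeta beats Kappa rules out a Condorcet winner.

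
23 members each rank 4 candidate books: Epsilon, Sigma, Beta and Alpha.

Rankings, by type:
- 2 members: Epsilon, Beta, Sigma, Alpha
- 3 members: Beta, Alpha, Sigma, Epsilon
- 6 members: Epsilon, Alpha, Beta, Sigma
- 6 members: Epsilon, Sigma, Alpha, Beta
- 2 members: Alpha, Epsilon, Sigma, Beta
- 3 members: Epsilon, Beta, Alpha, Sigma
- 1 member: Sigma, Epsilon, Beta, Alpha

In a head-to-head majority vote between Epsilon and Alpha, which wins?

Epsilon

Ballots ranking Epsilon above Alpha: 2 + 6 + 6 + 3 + 1 = 18.
Ballots ranking Alpha above Epsilon: 23 − 18 = 5.
Epsilon wins the head-to-head 18–5.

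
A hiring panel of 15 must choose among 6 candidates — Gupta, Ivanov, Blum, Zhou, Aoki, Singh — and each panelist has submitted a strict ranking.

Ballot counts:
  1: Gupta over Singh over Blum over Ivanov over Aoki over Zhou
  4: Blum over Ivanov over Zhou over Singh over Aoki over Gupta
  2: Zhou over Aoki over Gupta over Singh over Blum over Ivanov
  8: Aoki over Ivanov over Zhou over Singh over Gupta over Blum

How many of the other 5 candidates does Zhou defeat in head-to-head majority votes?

3

Zhou against each rival (15 committee members):
Zhou vs Gupta: Zhou, 14–1.
Zhou–Ivanov: Ivanov 13–2.
Zhou vs Blum: 10 to 5, Zhou.
Zhou vs Aoki: Aoki wins 9–6.
Zhou–Singh: Zhou 14–1.
Zhou beats Gupta, Blum, Singh; loses to Ivanov, Aoki — 3 pairwise wins.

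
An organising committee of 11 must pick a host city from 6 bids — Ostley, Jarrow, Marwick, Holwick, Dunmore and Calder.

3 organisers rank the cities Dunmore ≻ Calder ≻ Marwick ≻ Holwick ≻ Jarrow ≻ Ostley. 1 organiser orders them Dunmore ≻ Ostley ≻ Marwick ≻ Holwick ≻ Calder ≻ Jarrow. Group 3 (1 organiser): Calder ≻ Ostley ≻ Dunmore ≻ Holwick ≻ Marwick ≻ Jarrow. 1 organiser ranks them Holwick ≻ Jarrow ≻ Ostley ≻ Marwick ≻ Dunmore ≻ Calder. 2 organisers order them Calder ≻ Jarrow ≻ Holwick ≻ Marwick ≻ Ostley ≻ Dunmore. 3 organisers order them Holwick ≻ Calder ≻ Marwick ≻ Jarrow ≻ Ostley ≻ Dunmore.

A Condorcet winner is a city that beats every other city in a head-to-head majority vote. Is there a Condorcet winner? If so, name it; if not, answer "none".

Pairwise majorities:
Ostley vs Jarrow: Jarrow, 9–2.
Ostley vs Marwick: 1+1+1 = 3 for Ostley, 8 for Marwick — Marwick by 8–3.
Ostley vs Holwick: 2 to 9, Holwick.
Ostley vs Dunmore: Ostley preferred on 1+1+2+3 = 7 ballots; Ostley wins 7–4.
Ostley vs Calder: 2 to 9, Calder.
Jarrow vs Marwick: 1+2 = 3 for Jarrow, 8 for Marwick — Marwick by 8–3.
Jarrow vs Holwick: Holwick wins 9–2.
Jarrow vs Dunmore: Jarrow, 6–5.
Jarrow–Calder: Calder 10–1.
Marwick–Holwick: Holwick 7–4.
Marwick vs Dunmore: Marwick, 6–5.
Marwick–Calder: Calder 9–2.
Holwick vs Dunmore: 6 to 5, Holwick.
Holwick vs Calder: Holwick is ranked higher on 1+1+3 = 5 ballots, Calder on 6. Calder wins 6–5.
Dunmore vs Calder: 3+1+1 = 5 for Dunmore, 6 for Calder — Calder by 6–5.
Calder defeats every rival head-to-head and is the Condorcet winner.

Calder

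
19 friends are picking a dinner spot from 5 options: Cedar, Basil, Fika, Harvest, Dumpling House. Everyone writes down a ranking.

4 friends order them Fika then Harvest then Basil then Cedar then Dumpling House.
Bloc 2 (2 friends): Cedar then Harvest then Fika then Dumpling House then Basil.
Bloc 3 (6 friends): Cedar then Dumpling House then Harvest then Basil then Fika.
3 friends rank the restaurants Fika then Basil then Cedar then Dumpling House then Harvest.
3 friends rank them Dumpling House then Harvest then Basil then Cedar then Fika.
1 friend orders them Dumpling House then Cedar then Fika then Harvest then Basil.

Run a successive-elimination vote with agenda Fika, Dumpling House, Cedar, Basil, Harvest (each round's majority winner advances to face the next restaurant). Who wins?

Round 1: Fika vs Dumpling House — 9–10, Dumpling House advances.
Round 2: Dumpling House vs Cedar — 4–15, Cedar advances.
Round 3: Cedar vs Basil — 9–10, Basil advances.
Round 4: Basil vs Harvest — 3–16, Harvest advances.
The agenda winner is Harvest.

Harvest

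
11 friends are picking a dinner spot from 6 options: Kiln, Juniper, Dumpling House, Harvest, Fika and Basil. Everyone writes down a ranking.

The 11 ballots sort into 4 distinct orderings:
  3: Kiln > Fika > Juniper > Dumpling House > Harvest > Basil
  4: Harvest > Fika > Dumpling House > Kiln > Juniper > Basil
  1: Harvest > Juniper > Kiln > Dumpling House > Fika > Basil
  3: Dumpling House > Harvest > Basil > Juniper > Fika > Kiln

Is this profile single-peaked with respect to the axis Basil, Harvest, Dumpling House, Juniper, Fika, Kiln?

no

Axis positions: Basil=1, Harvest=2, Dumpling House=3, Juniper=4, Fika=5, Kiln=6.
Type 1 (peak Kiln at position 6): ranking walks positions 6-5-4-3-2-1, expanding outward from the peak — single-peaked.
Type 2: ranking walks positions 2-5-3-6-4-1; Fika is ranked above Dumpling House even though Dumpling House lies between Fika and the peak Harvest on the axis — preferences dip and rise again. Not single-peaked.
Type 3: ranking walks positions 2-4-6-3-5-1; Juniper is ranked above Dumpling House even though Dumpling House lies between Juniper and the peak Harvest on the axis — preferences dip and rise again. Not single-peaked.
Type 4 (peak Dumpling House at position 3): ranking walks positions 3-2-1-4-5-6, expanding outward from the peak — single-peaked.
Type 2 violates single-peakedness, so the profile is not single-peaked on this axis.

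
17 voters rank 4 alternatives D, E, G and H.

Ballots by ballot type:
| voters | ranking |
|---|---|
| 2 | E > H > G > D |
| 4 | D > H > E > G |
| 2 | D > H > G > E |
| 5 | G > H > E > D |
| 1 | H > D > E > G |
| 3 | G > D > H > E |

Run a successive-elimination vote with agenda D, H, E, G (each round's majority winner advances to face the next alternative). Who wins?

Round 1: D vs H — 9–8, D advances.
Round 2: D vs E — 10–7, D advances.
Round 3: D vs G — 7–10, G advances.
The agenda winner is G.

G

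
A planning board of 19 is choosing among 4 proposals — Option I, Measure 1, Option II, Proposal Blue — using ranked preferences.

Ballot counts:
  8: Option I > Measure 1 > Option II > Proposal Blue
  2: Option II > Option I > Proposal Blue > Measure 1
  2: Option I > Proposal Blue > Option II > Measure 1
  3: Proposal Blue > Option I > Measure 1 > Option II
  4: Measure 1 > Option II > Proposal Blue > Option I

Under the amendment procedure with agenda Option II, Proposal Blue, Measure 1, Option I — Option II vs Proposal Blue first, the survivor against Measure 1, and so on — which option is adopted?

Option I

Round 1: Option II vs Proposal Blue — 14–5, Option II advances.
Round 2: Option II vs Measure 1 — 4–15, Measure 1 advances.
Round 3: Measure 1 vs Option I — 4–15, Option I advances.
The agenda winner is Option I.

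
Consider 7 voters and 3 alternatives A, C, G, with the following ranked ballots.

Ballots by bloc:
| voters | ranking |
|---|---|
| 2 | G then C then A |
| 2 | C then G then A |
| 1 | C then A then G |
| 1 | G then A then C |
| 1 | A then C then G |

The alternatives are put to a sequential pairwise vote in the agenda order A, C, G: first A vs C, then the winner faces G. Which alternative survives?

Round 1: A vs C — 2–5, C advances.
Round 2: C vs G — 4–3, C advances.
The agenda winner is C.

C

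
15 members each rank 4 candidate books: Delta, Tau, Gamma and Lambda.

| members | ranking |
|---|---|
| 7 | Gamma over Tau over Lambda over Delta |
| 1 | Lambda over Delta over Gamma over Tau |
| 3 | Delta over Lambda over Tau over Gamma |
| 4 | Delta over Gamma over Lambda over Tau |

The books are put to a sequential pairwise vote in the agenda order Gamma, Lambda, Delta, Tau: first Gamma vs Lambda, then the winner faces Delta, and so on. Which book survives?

Delta

Round 1: Gamma vs Lambda — 11–4, Gamma advances.
Round 2: Gamma vs Delta — 7–8, Delta advances.
Round 3: Delta vs Tau — 8–7, Delta advances.
Delta survives the agenda.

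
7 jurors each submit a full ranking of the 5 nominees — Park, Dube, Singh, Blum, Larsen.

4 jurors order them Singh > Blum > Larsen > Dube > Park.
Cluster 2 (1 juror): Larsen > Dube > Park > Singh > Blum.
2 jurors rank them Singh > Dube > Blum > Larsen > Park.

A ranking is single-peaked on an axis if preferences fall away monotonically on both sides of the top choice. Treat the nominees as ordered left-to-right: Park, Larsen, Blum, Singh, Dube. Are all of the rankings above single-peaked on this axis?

no

Axis positions: Park=1, Larsen=2, Blum=3, Singh=4, Dube=5.
Cluster 1 (peak Singh at position 4): ranking walks positions 4-3-2-5-1, expanding outward from the peak — single-peaked.
Cluster 2: ranking walks positions 2-5-1-4-3; Dube is ranked above Blum even though Blum lies between Dube and the peak Larsen on the axis — preferences dip and rise again. Not single-peaked.
Cluster 3 (peak Singh at position 4): ranking walks positions 4-5-3-2-1, expanding outward from the peak — single-peaked.
Cluster 2 violates single-peakedness, so the profile is not single-peaked on this axis.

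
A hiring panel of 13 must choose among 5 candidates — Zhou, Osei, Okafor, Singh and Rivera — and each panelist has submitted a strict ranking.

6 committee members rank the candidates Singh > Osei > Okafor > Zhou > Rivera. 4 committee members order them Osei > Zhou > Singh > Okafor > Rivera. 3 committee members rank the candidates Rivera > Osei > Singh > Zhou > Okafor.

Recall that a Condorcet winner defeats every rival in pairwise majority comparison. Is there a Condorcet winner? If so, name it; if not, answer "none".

Osei

Head-to-head results (13 committee members):
Zhou vs Osei: Osei, 13–0.
Zhou vs Okafor: Zhou wins 7–6.
Zhou vs Singh: Singh, 9–4.
Zhou vs Rivera: Zhou, 10–3.
Osei vs Okafor: Osei wins 13–0.
Osei vs Singh: Osei, 7–6.
Osei–Rivera: Osei 10–3.
Okafor vs Singh: Singh wins 13–0.
Okafor vs Rivera: Okafor, 10–3.
Singh vs Rivera: Singh, 10–3.
Osei defeats every rival head-to-head and is the Condorcet winner.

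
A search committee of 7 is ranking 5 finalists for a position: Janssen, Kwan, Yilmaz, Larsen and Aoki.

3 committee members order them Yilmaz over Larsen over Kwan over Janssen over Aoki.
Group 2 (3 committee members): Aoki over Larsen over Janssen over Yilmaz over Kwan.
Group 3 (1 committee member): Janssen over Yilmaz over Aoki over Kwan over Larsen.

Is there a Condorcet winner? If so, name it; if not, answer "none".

none

Head-to-head results (7 committee members):
Janssen vs Kwan: Janssen, 4–3.
Janssen vs Yilmaz: Janssen, 4–3.
Janssen vs Larsen: Larsen wins 6–1.
Janssen–Aoki: Janssen 4–3.
Kwan vs Yilmaz: Yilmaz wins 7–0.
Kwan vs Larsen: Larsen wins 6–1.
Kwan vs Aoki: Aoki wins 4–3.
Yilmaz vs Larsen: Yilmaz, 4–3.
Yilmaz vs Aoki: Yilmaz wins 4–3.
Larsen vs Aoki: Aoki wins 4–3.
No candidate is unbeaten: Janssen loses to Larsen; Kwan loses to Janssen; Yilmaz loses to Janssen; Larsen loses to Yilmaz; Aoki loses to Janssen. In particular Janssen > Yilmaz > Larsen > Janssen is a majority cycle — no Condorcet winner exists.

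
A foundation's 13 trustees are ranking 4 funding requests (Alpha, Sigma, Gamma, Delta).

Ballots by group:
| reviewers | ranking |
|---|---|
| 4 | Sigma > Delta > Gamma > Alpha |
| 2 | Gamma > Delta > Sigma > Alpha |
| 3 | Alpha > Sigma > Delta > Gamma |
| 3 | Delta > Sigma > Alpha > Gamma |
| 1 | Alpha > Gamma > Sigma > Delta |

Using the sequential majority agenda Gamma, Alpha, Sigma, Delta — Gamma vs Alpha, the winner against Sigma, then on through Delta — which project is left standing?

Round 1: Gamma vs Alpha — 6–7, Alpha advances.
Round 2: Alpha vs Sigma — 4–9, Sigma advances.
Round 3: Sigma vs Delta — 8–5, Sigma advances.
The agenda winner is Sigma.

Sigma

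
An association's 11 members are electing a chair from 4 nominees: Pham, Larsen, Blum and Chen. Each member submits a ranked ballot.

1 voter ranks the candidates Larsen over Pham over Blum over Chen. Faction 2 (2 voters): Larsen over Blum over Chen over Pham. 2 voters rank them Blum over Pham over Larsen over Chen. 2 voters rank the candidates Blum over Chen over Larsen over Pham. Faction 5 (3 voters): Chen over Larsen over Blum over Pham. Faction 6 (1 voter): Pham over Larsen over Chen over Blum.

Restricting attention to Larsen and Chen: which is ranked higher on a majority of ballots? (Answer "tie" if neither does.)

Ballots ranking Larsen above Chen: 1 + 2 + 2 + 1 = 6.
Ballots ranking Chen above Larsen: 11 − 6 = 5.
Larsen wins the head-to-head 6–5.

Larsen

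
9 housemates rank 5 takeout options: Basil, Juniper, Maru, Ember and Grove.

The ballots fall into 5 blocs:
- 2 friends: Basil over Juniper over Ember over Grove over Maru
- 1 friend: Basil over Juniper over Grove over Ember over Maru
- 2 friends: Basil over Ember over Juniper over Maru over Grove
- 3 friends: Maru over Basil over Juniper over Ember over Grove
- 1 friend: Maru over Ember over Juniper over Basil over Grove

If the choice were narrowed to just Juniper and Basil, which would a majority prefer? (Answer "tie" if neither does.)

Ballots ranking Juniper above Basil: 1.
Ballots ranking Basil above Juniper: 9 − 1 = 8.
Basil wins the head-to-head 8–1.

Basil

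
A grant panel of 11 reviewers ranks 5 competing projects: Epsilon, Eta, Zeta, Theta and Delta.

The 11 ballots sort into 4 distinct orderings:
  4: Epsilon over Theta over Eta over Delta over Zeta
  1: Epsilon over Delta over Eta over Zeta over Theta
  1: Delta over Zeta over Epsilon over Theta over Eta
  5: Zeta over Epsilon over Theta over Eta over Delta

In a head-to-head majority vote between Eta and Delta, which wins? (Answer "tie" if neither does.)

Eta

Ballots ranking Eta above Delta: 4 + 5 = 9.
Ballots ranking Delta above Eta: 11 − 9 = 2.
Eta wins the head-to-head 9–2.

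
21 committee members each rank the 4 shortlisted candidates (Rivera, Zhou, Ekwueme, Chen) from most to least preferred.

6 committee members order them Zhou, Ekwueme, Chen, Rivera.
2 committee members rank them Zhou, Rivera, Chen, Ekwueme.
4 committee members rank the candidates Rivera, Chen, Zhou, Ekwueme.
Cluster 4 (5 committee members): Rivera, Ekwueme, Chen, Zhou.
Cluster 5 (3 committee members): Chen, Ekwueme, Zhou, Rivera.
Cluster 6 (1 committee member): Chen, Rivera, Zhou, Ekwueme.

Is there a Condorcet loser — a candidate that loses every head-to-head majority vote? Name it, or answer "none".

none

Head-to-head results (21 committee members):
Rivera vs Zhou: Rivera is ranked higher on 4+5+1 = 10 ballots, Zhou on 11. Zhou wins 11–10.
Rivera vs Ekwueme: Rivera wins 12–9.
Rivera vs Chen: Rivera wins 11–10.
Zhou vs Ekwueme: Zhou is ranked higher on 6+2+4+1 = 13 ballots, Ekwueme on 8. Zhou wins 13–8.
Zhou vs Chen: 6+2 = 8 for Zhou, 13 for Chen — Chen by 13–8.
Ekwueme vs Chen: Ekwueme, 11–10.
Every candidate wins at least one matchup (Rivera beats Ekwueme; Zhou beats Rivera; Ekwueme beats Chen; Chen beats Zhou), so there is no Condorcet loser.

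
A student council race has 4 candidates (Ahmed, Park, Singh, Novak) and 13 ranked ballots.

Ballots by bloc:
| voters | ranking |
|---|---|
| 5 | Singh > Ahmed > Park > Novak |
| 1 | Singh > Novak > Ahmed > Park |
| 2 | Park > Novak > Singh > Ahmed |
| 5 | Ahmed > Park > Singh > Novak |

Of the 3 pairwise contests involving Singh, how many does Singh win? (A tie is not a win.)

2

Singh against each rival (13 voters):
Singh vs Ahmed: Singh wins 8–5.
Singh vs Park: Park, 7–6.
Singh vs Novak: Singh preferred on 5+1+5 = 11 ballots; Singh wins 11–2.
Singh beats Ahmed, Novak; loses to Park — 2 pairwise wins.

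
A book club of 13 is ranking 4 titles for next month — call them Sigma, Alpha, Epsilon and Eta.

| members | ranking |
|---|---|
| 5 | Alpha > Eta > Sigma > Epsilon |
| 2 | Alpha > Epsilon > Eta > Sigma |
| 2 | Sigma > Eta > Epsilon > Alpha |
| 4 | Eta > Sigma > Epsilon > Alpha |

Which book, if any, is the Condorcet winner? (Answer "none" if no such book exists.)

Check each pair by majority over 13 ballots:
Sigma vs Alpha: Alpha wins 7–6.
Sigma vs Epsilon: Sigma wins 11–2.
Sigma vs Eta: Eta, 11–2.
Alpha vs Epsilon: Alpha wins 7–6.
Alpha vs Eta: Alpha, 7–6.
Epsilon vs Eta: Eta, 11–2.
Only Alpha has no losses; Alpha is the Condorcet winner.

Alpha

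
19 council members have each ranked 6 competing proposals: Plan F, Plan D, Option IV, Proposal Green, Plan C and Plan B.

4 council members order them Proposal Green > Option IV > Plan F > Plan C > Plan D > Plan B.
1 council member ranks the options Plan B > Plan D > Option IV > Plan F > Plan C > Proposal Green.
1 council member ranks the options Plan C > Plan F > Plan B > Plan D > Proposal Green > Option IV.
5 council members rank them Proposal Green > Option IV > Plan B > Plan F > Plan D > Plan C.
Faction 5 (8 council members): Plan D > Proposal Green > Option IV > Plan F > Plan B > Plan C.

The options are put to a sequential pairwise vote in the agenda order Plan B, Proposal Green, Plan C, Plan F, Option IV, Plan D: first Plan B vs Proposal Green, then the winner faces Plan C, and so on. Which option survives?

Round 1: Plan B vs Proposal Green — 2–17, Proposal Green advances.
Round 2: Proposal Green vs Plan C — 17–2, Proposal Green advances.
Round 3: Proposal Green vs Plan F — 17–2, Proposal Green advances.
Round 4: Proposal Green vs Option IV — 18–1, Proposal Green advances.
Round 5: Proposal Green vs Plan D — 9–10, Plan D advances.
Plan D survives the agenda.

Plan D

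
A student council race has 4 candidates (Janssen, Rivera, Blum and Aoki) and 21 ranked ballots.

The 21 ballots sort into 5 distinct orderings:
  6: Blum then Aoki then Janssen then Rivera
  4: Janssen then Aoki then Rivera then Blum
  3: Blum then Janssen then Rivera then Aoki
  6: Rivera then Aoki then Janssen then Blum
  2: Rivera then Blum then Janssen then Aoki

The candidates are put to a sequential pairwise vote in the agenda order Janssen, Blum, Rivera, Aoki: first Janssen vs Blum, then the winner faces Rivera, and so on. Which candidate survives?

Rivera

Round 1: Janssen vs Blum — 10–11, Blum advances.
Round 2: Blum vs Rivera — 9–12, Rivera advances.
Round 3: Rivera vs Aoki — 11–10, Rivera advances.
The agenda winner is Rivera.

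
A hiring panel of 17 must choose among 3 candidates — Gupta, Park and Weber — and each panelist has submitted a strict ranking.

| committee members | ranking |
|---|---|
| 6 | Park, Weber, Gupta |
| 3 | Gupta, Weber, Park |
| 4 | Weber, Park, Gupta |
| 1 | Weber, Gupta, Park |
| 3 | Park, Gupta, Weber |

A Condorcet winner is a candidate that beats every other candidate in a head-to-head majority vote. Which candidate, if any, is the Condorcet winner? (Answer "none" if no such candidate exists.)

Head-to-head results (17 committee members):
Gupta vs Park: 3+1 = 4 for Gupta, 13 for Park — Park by 13–4.
Gupta–Weber: Weber 11–6.
Park vs Weber: Park wins 9–8.
Only Park has no losses; Park is the Condorcet winner.

Park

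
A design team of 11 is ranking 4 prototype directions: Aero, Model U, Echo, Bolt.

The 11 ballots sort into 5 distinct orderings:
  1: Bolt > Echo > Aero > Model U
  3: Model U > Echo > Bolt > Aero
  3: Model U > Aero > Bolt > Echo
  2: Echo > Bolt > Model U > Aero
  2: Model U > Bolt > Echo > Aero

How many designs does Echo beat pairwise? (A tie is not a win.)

1

Echo against each rival (11 engineers):
Echo vs Aero: Echo preferred on 1+3+2+2 = 8 ballots; Echo wins 8–3.
Echo–Model U: Model U 8–3.
Echo vs Bolt: Echo preferred on 3+2 = 5 ballots; Bolt wins 6–5.
Echo beats Aero; loses to Model U, Bolt — 1 pairwise win.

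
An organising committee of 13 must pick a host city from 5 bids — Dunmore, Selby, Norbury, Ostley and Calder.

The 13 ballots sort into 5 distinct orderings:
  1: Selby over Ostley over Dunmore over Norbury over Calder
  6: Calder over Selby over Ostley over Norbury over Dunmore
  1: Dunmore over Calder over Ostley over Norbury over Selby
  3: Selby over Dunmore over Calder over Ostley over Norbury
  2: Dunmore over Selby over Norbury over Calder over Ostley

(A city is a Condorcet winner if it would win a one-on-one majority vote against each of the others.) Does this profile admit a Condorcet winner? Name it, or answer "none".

Pairwise majorities:
Dunmore vs Selby: Selby, 10–3.
Dunmore–Norbury: Dunmore 7–6.
Dunmore vs Ostley: Ostley wins 7–6.
Dunmore vs Calder: Dunmore, 7–6.
Selby vs Norbury: Selby, 12–1.
Selby vs Ostley: Selby, 12–1.
Selby vs Calder: Calder, 7–6.
Norbury–Ostley: Ostley 11–2.
Norbury–Calder: Calder 10–3.
Ostley vs Calder: Calder, 12–1.
Every city loses at least once (Dunmore loses to Selby; Selby loses to Calder; Norbury loses to Dunmore; Ostley loses to Selby; Calder loses to Dunmore). The majority relation contains the cycle Dunmore > Calder > Selby > Dunmore, so there is no Condorcet winner.

none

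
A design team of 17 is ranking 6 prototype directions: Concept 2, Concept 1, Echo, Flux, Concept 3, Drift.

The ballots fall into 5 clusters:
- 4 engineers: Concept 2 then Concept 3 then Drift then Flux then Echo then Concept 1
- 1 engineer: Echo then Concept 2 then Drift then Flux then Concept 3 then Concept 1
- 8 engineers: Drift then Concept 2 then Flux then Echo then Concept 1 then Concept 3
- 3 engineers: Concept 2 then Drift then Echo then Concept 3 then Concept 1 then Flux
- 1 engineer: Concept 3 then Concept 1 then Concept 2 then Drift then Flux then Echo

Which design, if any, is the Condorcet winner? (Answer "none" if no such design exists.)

Concept 2

Head-to-head results (17 engineers):
Concept 2 vs Concept 1: Concept 2 preferred on 4+1+8+3 = 16 ballots; Concept 2 wins 16–1.
Concept 2 vs Echo: Concept 2 preferred on 4+8+3+1 = 16 ballots; Concept 2 wins 16–1.
Concept 2 vs Flux: Concept 2 is ranked higher on 4+1+8+3+1 = 17 ballots, Flux on 0. Concept 2 wins 17–0.
Concept 2 vs Concept 3: Concept 2 is ranked higher on 4+1+8+3 = 16 ballots, Concept 3 on 1. Concept 2 wins 16–1.
Concept 2 vs Drift: 4+1+3+1 = 9 for Concept 2, 8 for Drift — Concept 2 by 9–8.
Concept 1 vs Echo: Concept 1 preferred on 1 ballot; Echo wins 16–1.
Concept 1 vs Flux: 4 to 13, Flux.
Concept 1 vs Concept 3: 8 to 9, Concept 3.
Concept 1 vs Drift: 1 for Concept 1, 16 for Drift — Drift by 16–1.
Echo vs Flux: Echo preferred on 1+3 = 4 ballots; Flux wins 13–4.
Echo vs Concept 3: Echo preferred on 1+8+3 = 12 ballots; Echo wins 12–5.
Echo vs Drift: 1 for Echo, 16 for Drift — Drift by 16–1.
Flux vs Concept 3: 9 to 8, Flux.
Flux vs Drift: 0 to 17, Drift.
Concept 3 vs Drift: Concept 3 preferred on 4+1 = 5 ballots; Drift wins 12–5.
Only Concept 2 has no losses; Concept 2 is the Condorcet winner.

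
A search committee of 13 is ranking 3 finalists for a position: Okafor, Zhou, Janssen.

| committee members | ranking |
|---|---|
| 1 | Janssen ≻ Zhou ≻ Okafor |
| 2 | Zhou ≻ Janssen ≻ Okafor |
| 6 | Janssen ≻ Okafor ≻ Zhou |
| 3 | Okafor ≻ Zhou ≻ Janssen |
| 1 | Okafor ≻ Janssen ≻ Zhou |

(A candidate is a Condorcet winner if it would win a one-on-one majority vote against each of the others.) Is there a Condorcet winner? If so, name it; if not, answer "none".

Janssen

Head-to-head results (13 committee members):
Okafor vs Zhou: Okafor is ranked higher on 6+3+1 = 10 ballots, Zhou on 3. Okafor wins 10–3.
Okafor vs Janssen: Okafor preferred on 3+1 = 4 ballots; Janssen wins 9–4.
Zhou vs Janssen: 2+3 = 5 for Zhou, 8 for Janssen — Janssen by 8–5.
Janssen beats each of Okafor, Zhou — Janssen is the Condorcet winner.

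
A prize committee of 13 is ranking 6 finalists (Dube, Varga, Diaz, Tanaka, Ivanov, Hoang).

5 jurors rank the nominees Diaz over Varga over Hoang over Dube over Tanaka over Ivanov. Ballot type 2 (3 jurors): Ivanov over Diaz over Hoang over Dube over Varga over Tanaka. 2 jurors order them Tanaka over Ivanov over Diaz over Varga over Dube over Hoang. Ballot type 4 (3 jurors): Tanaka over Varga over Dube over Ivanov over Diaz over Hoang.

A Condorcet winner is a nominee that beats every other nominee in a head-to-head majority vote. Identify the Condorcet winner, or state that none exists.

Head-to-head results (13 jurors):
Dube vs Varga: Varga wins 10–3.
Dube vs Diaz: 3 to 10, Diaz.
Dube vs Tanaka: Dube is ranked higher on 5+3 = 8 ballots, Tanaka on 5. Dube wins 8–5.
Dube vs Ivanov: Dube wins 8–5.
Dube vs Hoang: Dube is ranked higher on 2+3 = 5 ballots, Hoang on 8. Hoang wins 8–5.
Varga vs Diaz: Varga preferred on 3 ballots; Diaz wins 10–3.
Varga vs Tanaka: Varga preferred on 5+3 = 8 ballots; Varga wins 8–5.
Varga vs Ivanov: Varga preferred on 5+3 = 8 ballots; Varga wins 8–5.
Varga–Hoang: Varga 10–3.
Diaz vs Tanaka: Diaz, 8–5.
Diaz–Ivanov: Ivanov 8–5.
Diaz vs Hoang: Diaz preferred on 5+3+2+3 = 13 ballots; Diaz wins 13–0.
Tanaka vs Ivanov: 5+2+3 = 10 for Tanaka, 3 for Ivanov — Tanaka by 10–3.
Tanaka vs Hoang: Tanaka preferred on 2+3 = 5 ballots; Hoang wins 8–5.
Ivanov vs Hoang: Ivanov wins 8–5.
Each nominee drops at least one matchup (Dube loses to Varga; Varga loses to Diaz; Diaz loses to Ivanov; Tanaka loses to Dube; Ivanov loses to Dube; Hoang loses to Varga); the cycle Dube beats Ivanov beats Diaz beats Dube rules out a Condorcet winner.

none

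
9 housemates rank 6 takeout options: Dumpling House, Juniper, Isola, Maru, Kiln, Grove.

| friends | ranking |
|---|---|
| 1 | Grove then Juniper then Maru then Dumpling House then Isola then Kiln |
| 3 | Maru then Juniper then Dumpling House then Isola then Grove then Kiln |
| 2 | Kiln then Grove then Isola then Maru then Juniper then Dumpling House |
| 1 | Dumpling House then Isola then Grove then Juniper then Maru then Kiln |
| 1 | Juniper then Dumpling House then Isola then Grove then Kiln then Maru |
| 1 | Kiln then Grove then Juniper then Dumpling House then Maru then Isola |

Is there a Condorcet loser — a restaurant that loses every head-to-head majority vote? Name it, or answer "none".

Kiln

Head-to-head results (9 friends):
Dumpling House vs Juniper: 1 to 8, Juniper.
Dumpling House vs Isola: Dumpling House preferred on 1+3+1+1+1 = 7 ballots; Dumpling House wins 7–2.
Dumpling House vs Maru: 3 to 6, Maru.
Dumpling House vs Kiln: Dumpling House is ranked higher on 1+3+1+1 = 6 ballots, Kiln on 3. Dumpling House wins 6–3.
Dumpling House vs Grove: Dumpling House is ranked higher on 3+1+1 = 5 ballots, Grove on 4. Dumpling House wins 5–4.
Juniper vs Isola: Juniper is ranked higher on 1+3+1+1 = 6 ballots, Isola on 3. Juniper wins 6–3.
Juniper vs Maru: Maru, 5–4.
Juniper vs Kiln: Juniper, 6–3.
Juniper vs Grove: 4 to 5, Grove.
Isola vs Maru: Maru wins 5–4.
Isola vs Kiln: Isola wins 6–3.
Isola vs Grove: Isola wins 5–4.
Maru vs Kiln: Maru wins 5–4.
Maru vs Grove: 3 to 6, Grove.
Kiln vs Grove: Grove wins 6–3.
Kiln is beaten in every head-to-head and is the Condorcet loser.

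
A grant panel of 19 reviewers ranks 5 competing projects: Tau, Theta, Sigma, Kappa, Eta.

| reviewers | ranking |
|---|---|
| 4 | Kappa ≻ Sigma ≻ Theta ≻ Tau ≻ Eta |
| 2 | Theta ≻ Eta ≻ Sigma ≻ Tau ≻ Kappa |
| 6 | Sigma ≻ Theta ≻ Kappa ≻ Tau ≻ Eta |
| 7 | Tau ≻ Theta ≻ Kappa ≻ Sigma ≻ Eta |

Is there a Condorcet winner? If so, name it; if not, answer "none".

none

Check each pair by majority over 19 ballots:
Tau vs Theta: Theta, 12–7.
Tau vs Sigma: Tau preferred on 7 ballots; Sigma wins 12–7.
Tau vs Kappa: Tau preferred on 2+7 = 9 ballots; Kappa wins 10–9.
Tau vs Eta: Tau preferred on 4+6+7 = 17 ballots; Tau wins 17–2.
Theta–Sigma: Sigma 10–9.
Theta vs Kappa: Theta wins 15–4.
Theta vs Eta: Theta is ranked higher on 4+2+6+7 = 19 ballots, Eta on 0. Theta wins 19–0.
Sigma vs Kappa: Sigma is ranked higher on 2+6 = 8 ballots, Kappa on 11. Kappa wins 11–8.
Sigma vs Eta: Sigma wins 17–2.
Kappa vs Eta: Kappa wins 17–2.
Each project drops at least one matchup (Tau loses to Theta; Theta loses to Sigma; Sigma loses to Kappa; Kappa loses to Theta; Eta loses to Tau); the cycle Theta beats Kappa beats Sigma beats Theta rules out a Condorcet winner.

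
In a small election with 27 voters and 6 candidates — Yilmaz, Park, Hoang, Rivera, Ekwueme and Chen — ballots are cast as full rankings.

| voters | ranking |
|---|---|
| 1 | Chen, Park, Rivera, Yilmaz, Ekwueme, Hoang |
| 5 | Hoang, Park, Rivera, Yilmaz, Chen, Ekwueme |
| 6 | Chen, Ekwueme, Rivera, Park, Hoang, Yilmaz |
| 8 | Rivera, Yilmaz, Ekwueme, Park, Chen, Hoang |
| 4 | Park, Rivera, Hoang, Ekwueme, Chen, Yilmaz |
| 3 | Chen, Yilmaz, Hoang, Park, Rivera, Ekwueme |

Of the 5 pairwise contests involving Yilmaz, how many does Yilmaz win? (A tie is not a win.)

1

Yilmaz against each rival (27 voters):
Yilmaz vs Park: Park, 16–11.
Yilmaz vs Hoang: Hoang, 15–12.
Yilmaz vs Rivera: Yilmaz is ranked higher on 3 ballots, Rivera on 24. Rivera wins 24–3.
Yilmaz vs Ekwueme: Yilmaz, 17–10.
Yilmaz vs Chen: 5+8 = 13 for Yilmaz, 14 for Chen — Chen by 14–13.
Yilmaz beats Ekwueme; loses to Park, Hoang, Rivera, Chen — 1 pairwise win.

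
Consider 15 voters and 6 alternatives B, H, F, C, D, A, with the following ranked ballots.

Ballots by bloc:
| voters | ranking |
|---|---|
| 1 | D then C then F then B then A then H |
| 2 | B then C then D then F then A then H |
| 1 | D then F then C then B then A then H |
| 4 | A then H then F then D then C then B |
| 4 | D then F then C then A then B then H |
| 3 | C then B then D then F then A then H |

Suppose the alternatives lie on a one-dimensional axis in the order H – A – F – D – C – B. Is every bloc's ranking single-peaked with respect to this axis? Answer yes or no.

yes

Axis positions: H=1, A=2, F=3, D=4, C=5, B=6.
Bloc 1 (peak D at position 4): ranking walks positions 4-5-3-6-2-1, expanding outward from the peak — single-peaked.
Bloc 2 (peak B at position 6): ranking walks positions 6-5-4-3-2-1, expanding outward from the peak — single-peaked.
Bloc 3 (peak D at position 4): ranking walks positions 4-3-5-6-2-1, expanding outward from the peak — single-peaked.
Bloc 4 (peak A at position 2): ranking walks positions 2-1-3-4-5-6, expanding outward from the peak — single-peaked.
Bloc 5 (peak D at position 4): ranking walks positions 4-3-5-2-6-1, expanding outward from the peak — single-peaked.
Bloc 6 (peak C at position 5): ranking walks positions 5-6-4-3-2-1, expanding outward from the peak — single-peaked.
Every ranking is single-peaked on this axis.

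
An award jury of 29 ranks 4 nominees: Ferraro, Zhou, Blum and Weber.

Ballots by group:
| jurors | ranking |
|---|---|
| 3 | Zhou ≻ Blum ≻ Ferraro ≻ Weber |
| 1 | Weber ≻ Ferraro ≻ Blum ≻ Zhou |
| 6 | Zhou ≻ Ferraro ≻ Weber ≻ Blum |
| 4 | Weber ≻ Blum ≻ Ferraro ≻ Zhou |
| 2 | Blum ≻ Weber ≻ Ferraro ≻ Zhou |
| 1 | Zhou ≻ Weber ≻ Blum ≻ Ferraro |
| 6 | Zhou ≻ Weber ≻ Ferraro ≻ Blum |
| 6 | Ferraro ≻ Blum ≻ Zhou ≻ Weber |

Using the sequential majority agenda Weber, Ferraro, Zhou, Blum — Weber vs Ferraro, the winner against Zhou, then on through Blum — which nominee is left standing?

Round 1: Weber vs Ferraro — 14–15, Ferraro advances.
Round 2: Ferraro vs Zhou — 13–16, Zhou advances.
Round 3: Zhou vs Blum — 16–13, Zhou advances.
The agenda winner is Zhou.

Zhou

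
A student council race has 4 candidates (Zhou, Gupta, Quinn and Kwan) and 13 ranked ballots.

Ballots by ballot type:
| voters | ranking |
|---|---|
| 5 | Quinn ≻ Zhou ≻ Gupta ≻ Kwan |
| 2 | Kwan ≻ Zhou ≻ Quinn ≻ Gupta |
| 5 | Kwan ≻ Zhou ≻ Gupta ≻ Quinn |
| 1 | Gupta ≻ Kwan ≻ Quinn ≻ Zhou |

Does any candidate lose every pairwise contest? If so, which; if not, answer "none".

Pairwise majorities:
Zhou vs Gupta: Zhou, 12–1.
Zhou vs Quinn: Zhou, 7–6.
Zhou vs Kwan: Kwan wins 8–5.
Gupta vs Quinn: Quinn wins 7–6.
Gupta–Kwan: Kwan 7–6.
Quinn vs Kwan: Kwan wins 8–5.
Gupta loses to every other candidate — it is the Condorcet loser.

Gupta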